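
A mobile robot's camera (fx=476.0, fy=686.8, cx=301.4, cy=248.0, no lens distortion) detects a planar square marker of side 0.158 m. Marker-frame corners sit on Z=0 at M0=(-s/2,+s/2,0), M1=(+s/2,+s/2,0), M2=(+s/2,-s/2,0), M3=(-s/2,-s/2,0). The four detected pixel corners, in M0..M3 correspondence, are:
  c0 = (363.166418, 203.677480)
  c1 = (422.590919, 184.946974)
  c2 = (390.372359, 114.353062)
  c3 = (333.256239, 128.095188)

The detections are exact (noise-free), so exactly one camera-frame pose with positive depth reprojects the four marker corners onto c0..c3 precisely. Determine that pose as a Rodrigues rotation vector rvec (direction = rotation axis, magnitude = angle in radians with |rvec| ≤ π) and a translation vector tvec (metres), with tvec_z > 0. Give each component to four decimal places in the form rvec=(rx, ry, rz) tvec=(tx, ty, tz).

Intrinsics K: fx=476.0, fy=686.8, cx=301.4, cy=248.0
Marker side s = 0.158 m; corners in marker frame (Z=0):
  M0 = (-0.0790, +0.0790, 0)
  M1 = (+0.0790, +0.0790, 0)
  M2 = (+0.0790, -0.0790, 0)
  M3 = (-0.0790, -0.0790, 0)
Detected image corners:
  c0 = (363.166418, 203.677480) px
  c1 = (422.590919, 184.946974) px
  c2 = (390.372359, 114.353062) px
  c3 = (333.256239, 128.095188) px
Planar DLT: solve 8×8 A·h = b for H (H[2,2]=1):
  H  [+495.50216 +34.51415 +377.59311]
  H  [-49.14709 +394.31011 +156.31077]
  H  [+0.33643 -0.43008 +1.00000]
B = K⁻¹H; ‖b₁‖=0.914300, ‖b₂‖=0.914300; λ = 2/(‖b₁‖+‖b₂‖) = 1.093733, sign → tz>0 ⇒ λ=+1.093733
r₁ = λ·B[:,0] = (+0.90555,-0.21114,+0.36797); r₂ = λ·B[:,1] = (+0.37716,+0.79780,-0.47039)
r₃ = r₁×r₂ = (-0.19424,+0.56475,+0.80208); SVD([r₁ r₂ r₃]) → R = UVᵀ:
  R  [+0.90555 +0.37716 -0.19424]
  R  [-0.21114 +0.79780 +0.56475]
  R  [+0.36797 -0.47039 +0.80208]
t = (+0.17507, -0.14602, +1.09373) m
tr R = 2.505428; θ = arccos((tr R − 1)/2) = 0.718622 rad = 41.174°
axis k = ((R−Rᵀ)₃₂, (R−Rᵀ)₁₃, (R−Rᵀ)₂₁) / (2 sinθ) = (-0.786166, -0.426985, -0.446795)
rvec = θ·k = (-0.564956, -0.306841, -0.321077)

rvec=(-0.5650, -0.3068, -0.3211) tvec=(0.1751, -0.1460, 1.0937)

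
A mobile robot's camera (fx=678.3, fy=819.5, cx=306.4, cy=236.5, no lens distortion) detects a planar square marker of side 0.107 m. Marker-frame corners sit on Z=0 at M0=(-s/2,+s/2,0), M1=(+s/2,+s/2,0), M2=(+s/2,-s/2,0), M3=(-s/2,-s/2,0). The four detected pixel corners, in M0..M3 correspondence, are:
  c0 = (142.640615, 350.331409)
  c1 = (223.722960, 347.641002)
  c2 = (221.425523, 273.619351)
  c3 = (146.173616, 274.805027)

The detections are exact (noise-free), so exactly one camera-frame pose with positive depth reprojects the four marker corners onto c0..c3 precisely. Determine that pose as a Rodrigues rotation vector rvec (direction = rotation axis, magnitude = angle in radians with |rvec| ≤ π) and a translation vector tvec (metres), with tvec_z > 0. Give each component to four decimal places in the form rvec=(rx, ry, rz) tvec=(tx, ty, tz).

Intrinsics K: fx=678.3, fy=819.5, cx=306.4, cy=236.5
Marker side s = 0.107 m; corners in marker frame (Z=0):
  M0 = (-0.0535, +0.0535, 0)
  M1 = (+0.0535, +0.0535, 0)
  M2 = (+0.0535, -0.0535, 0)
  M3 = (-0.0535, -0.0535, 0)
Detected image corners:
  c0 = (142.640615, 350.331409) px
  c1 = (223.722960, 347.641002) px
  c2 = (221.425523, 273.619351) px
  c3 = (146.173616, 274.805027) px
Planar DLT: solve 8×8 A·h = b for H (H[2,2]=1):
  H  [+760.72034 -133.19004 +183.85772]
  H  [+35.13325 +481.96248 +310.19873]
  H  [+0.17004 -0.69575 +1.00000]
B = K⁻¹H; ‖b₁‖=1.058466, ‖b₂‖=1.058466; λ = 2/(‖b₁‖+‖b₂‖) = 0.944763, sign → tz>0 ⇒ λ=+0.944763
r₁ = λ·B[:,0] = (+0.98699,-0.00586,+0.16065); r₂ = λ·B[:,1] = (+0.11141,+0.74533,-0.65732)
r₃ = r₁×r₂ = (-0.11588,+0.66667,+0.73629); SVD([r₁ r₂ r₃]) → R = UVᵀ:
  R  [+0.98699 +0.11141 -0.11588]
  R  [-0.00586 +0.74533 +0.66667]
  R  [+0.16065 -0.65732 +0.73629]
t = (-0.17068, +0.08496, +0.94476) m
tr R = 2.468612; θ = arccos((tr R − 1)/2) = 0.746153 rad = 42.751°
axis k = ((R−Rᵀ)₃₂, (R−Rᵀ)₁₃, (R−Rᵀ)₂₁) / (2 sinθ) = (-0.975219, -0.203685, -0.086377)
rvec = θ·k = (-0.727662, -0.151980, -0.064451)

rvec=(-0.7277, -0.1520, -0.0645) tvec=(-0.1707, 0.0850, 0.9448)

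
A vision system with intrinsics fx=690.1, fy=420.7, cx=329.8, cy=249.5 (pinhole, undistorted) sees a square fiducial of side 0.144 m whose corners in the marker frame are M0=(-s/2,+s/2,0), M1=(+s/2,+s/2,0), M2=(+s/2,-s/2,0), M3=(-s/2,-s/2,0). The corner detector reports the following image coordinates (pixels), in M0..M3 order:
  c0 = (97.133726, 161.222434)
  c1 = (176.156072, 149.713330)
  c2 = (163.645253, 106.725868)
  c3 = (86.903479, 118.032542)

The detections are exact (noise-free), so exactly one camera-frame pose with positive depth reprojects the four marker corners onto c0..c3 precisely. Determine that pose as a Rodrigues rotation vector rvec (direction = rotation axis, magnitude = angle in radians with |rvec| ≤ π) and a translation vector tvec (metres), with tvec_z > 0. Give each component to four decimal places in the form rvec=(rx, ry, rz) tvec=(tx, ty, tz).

Intrinsics K: fx=690.1, fy=420.7, cx=329.8, cy=249.5
Marker side s = 0.144 m; corners in marker frame (Z=0):
  M0 = (-0.0720, +0.0720, 0)
  M1 = (+0.0720, +0.0720, 0)
  M2 = (+0.0720, -0.0720, 0)
  M3 = (-0.0720, -0.0720, 0)
Detected image corners:
  c0 = (97.133726, 161.222434) px
  c1 = (176.156072, 149.713330) px
  c2 = (163.645253, 106.725868) px
  c3 = (86.903479, 118.032542) px
Planar DLT: solve 8×8 A·h = b for H (H[2,2]=1):
  H  [+538.05877 +52.71026 +130.82035]
  H  [-81.94647 +272.39395 +133.62112]
  H  [-0.02042 -0.20037 +1.00000]
B = K⁻¹H; ‖b₁‖=0.810559, ‖b₂‖=0.810559; λ = 2/(‖b₁‖+‖b₂‖) = 1.233716, sign → tz>0 ⇒ λ=+1.233716
r₁ = λ·B[:,0] = (+0.97395,-0.22537,-0.02520); r₂ = λ·B[:,1] = (+0.21237,+0.94541,-0.24720)
r₃ = r₁×r₂ = (+0.07953,+0.23541,+0.96864); SVD([r₁ r₂ r₃]) → R = UVᵀ:
  R  [+0.97395 +0.21237 +0.07953]
  R  [-0.22537 +0.94541 +0.23541]
  R  [-0.02520 -0.24720 +0.96864]
t = (-0.35572, -0.33982, +1.23372) m
tr R = 2.887992; θ = arccos((tr R − 1)/2) = 0.336258 rad = 19.266°
axis k = ((R−Rᵀ)₃₂, (R−Rᵀ)₁₃, (R−Rᵀ)₂₁) / (2 sinθ) = (-0.731313, +0.158699, -0.663322)
rvec = θ·k = (-0.245910, +0.053364, -0.223047)

rvec=(-0.2459, 0.0534, -0.2230) tvec=(-0.3557, -0.3398, 1.2337)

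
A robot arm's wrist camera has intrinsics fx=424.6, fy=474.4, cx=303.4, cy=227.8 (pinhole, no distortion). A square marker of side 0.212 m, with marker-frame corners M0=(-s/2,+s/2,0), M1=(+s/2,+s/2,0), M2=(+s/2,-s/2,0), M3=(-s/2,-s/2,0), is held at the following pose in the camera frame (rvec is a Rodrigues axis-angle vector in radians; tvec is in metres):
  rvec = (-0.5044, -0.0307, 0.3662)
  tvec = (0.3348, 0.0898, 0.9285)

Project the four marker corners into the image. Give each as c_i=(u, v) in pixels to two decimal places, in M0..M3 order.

Intrinsics K: fx=424.6, fy=474.4, cx=303.4, cy=227.8
Marker side s = 0.212 m; corners in marker frame (Z=0):
  M0 = (-0.1060, +0.1060, 0)
  M1 = (+0.1060, +0.1060, 0)
  M2 = (+0.1060, -0.1060, 0)
  M3 = (-0.1060, -0.1060, 0)
rvec = (-0.5044, -0.0307, 0.3662), |rvec| = θ = 0.62407 rad = 35.757°
Rodrigues: sinθ=0.58434, 1−cosθ=0.18849; R = I + sinθ·[k]× + (1−cosθ)·[k]×²:
    [+0.93464 -0.33539 -0.11814]
    [+0.35038 +0.81196 +0.46685]
    [-0.06065 -0.47773 +0.87641]
t = (0.3348, 0.0898, 0.9285) m
M0: Pc = R·M0+t = (+0.20018, +0.13873, +0.88429); u = 424.6·(+0.20018)/0.88429 + 303.4 = 399.5166, v = 474.4·(+0.13873)/0.88429 + 227.8 = 302.2239
M1: Pc = R·M1+t = (+0.39832, +0.21301, +0.87143); u = 424.6·(+0.39832)/0.87143 + 303.4 = 497.4792, v = 474.4·(+0.21301)/0.87143 + 227.8 = 343.7601
M2: Pc = R·M2+t = (+0.46942, +0.04087, +0.97271); u = 424.6·(+0.46942)/0.97271 + 303.4 = 508.3091, v = 474.4·(+0.04087)/0.97271 + 227.8 = 247.7339
M3: Pc = R·M3+t = (+0.27128, -0.03341, +0.98557); u = 424.6·(+0.27128)/0.98557 + 303.4 = 420.2720, v = 474.4·(-0.03341)/0.98557 + 227.8 = 211.7189

c0=(399.52, 302.22) c1=(497.48, 343.76) c2=(508.31, 247.73) c3=(420.27, 211.72)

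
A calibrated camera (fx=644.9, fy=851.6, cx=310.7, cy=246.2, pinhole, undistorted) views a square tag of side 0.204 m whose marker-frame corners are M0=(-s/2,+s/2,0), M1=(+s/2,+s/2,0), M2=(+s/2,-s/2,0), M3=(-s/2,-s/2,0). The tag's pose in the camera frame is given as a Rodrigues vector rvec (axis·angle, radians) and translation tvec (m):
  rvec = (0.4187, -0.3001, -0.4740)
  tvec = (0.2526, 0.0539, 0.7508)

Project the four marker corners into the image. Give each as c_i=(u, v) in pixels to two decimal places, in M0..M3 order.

c0=(479.96, 450.69) c1=(609.25, 335.66) c2=(579.06, 152.95) c3=(430.70, 273.66)

Intrinsics K: fx=644.9, fy=851.6, cx=310.7, cy=246.2
Marker side s = 0.204 m; corners in marker frame (Z=0):
  M0 = (-0.1020, +0.1020, 0)
  M1 = (+0.1020, +0.1020, 0)
  M2 = (+0.1020, -0.1020, 0)
  M3 = (-0.1020, -0.1020, 0)
rvec = (0.4187, -0.3001, -0.4740), |rvec| = θ = 0.70003 rad = 40.109°
Rodrigues: sinθ=0.64424, 1−cosθ=0.23518; R = I + sinθ·[k]× + (1−cosθ)·[k]×²:
    [+0.84895 +0.37592 -0.37143]
    [-0.49653 +0.80804 -0.31706]
    [+0.18094 +0.45360 +0.87265]
t = (0.2526, 0.0539, 0.7508) m
M0: Pc = R·M0+t = (+0.20435, +0.18697, +0.77861); u = 644.9·(+0.20435)/0.77861 + 310.7 = 479.9575, v = 851.6·(+0.18697)/0.77861 + 246.2 = 450.6925
M1: Pc = R·M1+t = (+0.37754, +0.08567, +0.81552); u = 644.9·(+0.37754)/0.81552 + 310.7 = 609.2495, v = 851.6·(+0.08567)/0.81552 + 246.2 = 335.6648
M2: Pc = R·M2+t = (+0.30085, -0.07917, +0.72299); u = 644.9·(+0.30085)/0.72299 + 310.7 = 579.0551, v = 851.6·(-0.07917)/0.72299 + 246.2 = 152.9514
M3: Pc = R·M3+t = (+0.12766, +0.02213, +0.68608); u = 644.9·(+0.12766)/0.68608 + 310.7 = 430.7005, v = 851.6·(+0.02213)/0.68608 + 246.2 = 273.6633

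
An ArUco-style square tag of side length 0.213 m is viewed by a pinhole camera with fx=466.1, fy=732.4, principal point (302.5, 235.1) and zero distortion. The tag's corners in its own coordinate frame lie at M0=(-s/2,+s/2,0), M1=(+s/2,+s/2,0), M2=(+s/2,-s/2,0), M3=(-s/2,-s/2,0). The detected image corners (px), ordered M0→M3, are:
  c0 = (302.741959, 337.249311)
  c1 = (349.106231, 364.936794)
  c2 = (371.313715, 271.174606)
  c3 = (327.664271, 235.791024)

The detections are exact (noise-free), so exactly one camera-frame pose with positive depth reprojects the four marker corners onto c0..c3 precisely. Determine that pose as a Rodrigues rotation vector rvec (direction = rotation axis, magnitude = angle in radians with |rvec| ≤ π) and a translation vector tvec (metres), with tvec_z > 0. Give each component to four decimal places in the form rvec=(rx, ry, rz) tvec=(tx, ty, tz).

rvec=(0.0096, -0.6506, 0.3976) tvec=(0.1164, 0.1379, 1.4971)

Intrinsics K: fx=466.1, fy=732.4, cx=302.5, cy=235.1
Marker side s = 0.213 m; corners in marker frame (Z=0):
  M0 = (-0.1065, +0.1065, 0)
  M1 = (+0.1065, +0.1065, 0)
  M2 = (+0.1065, -0.1065, 0)
  M3 = (-0.1065, -0.1065, 0)
Detected image corners:
  c0 = (302.741959, 337.249311) px
  c1 = (349.106231, 364.936794) px
  c2 = (371.313715, 271.174606) px
  c3 = (327.664271, 235.791024) px
Planar DLT: solve 8×8 A·h = b for H (H[2,2]=1):
  H  [+344.59613 -136.18272 +338.74881]
  H  [+267.56391 +434.39463 +302.55365]
  H  [+0.39486 -0.07645 +1.00000]
B = K⁻¹H; ‖b₁‖=0.667962, ‖b₂‖=0.667962; λ = 2/(‖b₁‖+‖b₂‖) = 1.497092, sign → tz>0 ⇒ λ=+1.497092
r₁ = λ·B[:,0] = (+0.72317,+0.35717,+0.59115); r₂ = λ·B[:,1] = (-0.36313,+0.92468,-0.11445)
r₃ = r₁×r₂ = (-0.58750,-0.13190,+0.79840); SVD([r₁ r₂ r₃]) → R = UVᵀ:
  R  [+0.72317 -0.36313 -0.58750]
  R  [+0.35717 +0.92468 -0.13190]
  R  [+0.59115 -0.11445 +0.79840]
t = (+0.11643, +0.13788, +1.49709) m
tr R = 2.446253; θ = arccos((tr R − 1)/2) = 0.762478 rad = 43.687°
axis k = ((R−Rᵀ)₃₂, (R−Rᵀ)₁₃, (R−Rᵀ)₂₁) / (2 sinθ) = (+0.012629, -0.853209, +0.521416)
rvec = θ·k = (+0.009629, -0.650553, +0.397568)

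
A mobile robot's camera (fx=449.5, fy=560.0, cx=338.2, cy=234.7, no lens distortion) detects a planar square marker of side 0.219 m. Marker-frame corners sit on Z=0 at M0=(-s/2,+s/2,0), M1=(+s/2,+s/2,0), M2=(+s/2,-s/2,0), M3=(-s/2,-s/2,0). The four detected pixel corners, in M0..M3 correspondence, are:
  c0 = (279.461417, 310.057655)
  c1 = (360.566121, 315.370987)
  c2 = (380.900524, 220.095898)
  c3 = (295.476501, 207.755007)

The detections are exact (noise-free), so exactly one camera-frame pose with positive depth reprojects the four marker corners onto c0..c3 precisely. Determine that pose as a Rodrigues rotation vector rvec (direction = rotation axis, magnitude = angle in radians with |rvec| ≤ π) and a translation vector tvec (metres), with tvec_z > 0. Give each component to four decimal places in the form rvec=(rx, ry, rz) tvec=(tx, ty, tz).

Intrinsics K: fx=449.5, fy=560.0, cx=338.2, cy=234.7
Marker side s = 0.219 m; corners in marker frame (Z=0):
  M0 = (-0.1095, +0.1095, 0)
  M1 = (+0.1095, +0.1095, 0)
  M2 = (+0.1095, -0.1095, 0)
  M3 = (-0.1095, -0.1095, 0)
Detected image corners:
  c0 = (279.461417, 310.057655) px
  c1 = (360.566121, 315.370987) px
  c2 = (380.900524, 220.095898) px
  c3 = (295.476501, 207.755007) px
Planar DLT: solve 8×8 A·h = b for H (H[2,2]=1):
  H  [+477.90026 +16.03958 +330.15857]
  H  [+118.20661 +530.05992 +265.09664]
  H  [+0.29785 +0.30189 +1.00000]
B = K⁻¹H; ‖b₁‖=0.894545, ‖b₂‖=0.894545; λ = 2/(‖b₁‖+‖b₂‖) = 1.117887, sign → tz>0 ⇒ λ=+1.117887
r₁ = λ·B[:,0] = (+0.93800,+0.09642,+0.33297); r₂ = λ·B[:,1] = (-0.21402,+0.91668,+0.33747)
r₃ = r₁×r₂ = (-0.27268,-0.38781,+0.88048); SVD([r₁ r₂ r₃]) → R = UVᵀ:
  R  [+0.93800 -0.21402 -0.27268]
  R  [+0.09642 +0.91668 -0.38781]
  R  [+0.33297 +0.33747 +0.88048]
t = (-0.02000, +0.06068, +1.11789) m
tr R = 2.735158; θ = arccos((tr R − 1)/2) = 0.520483 rad = 29.821°
axis k = ((R−Rᵀ)₃₂, (R−Rᵀ)₁₃, (R−Rᵀ)₂₁) / (2 sinθ) = (+0.729225, -0.608940, +0.312128)
rvec = θ·k = (+0.379549, -0.316943, +0.162457)

rvec=(0.3795, -0.3169, 0.1625) tvec=(-0.0200, 0.0607, 1.1179)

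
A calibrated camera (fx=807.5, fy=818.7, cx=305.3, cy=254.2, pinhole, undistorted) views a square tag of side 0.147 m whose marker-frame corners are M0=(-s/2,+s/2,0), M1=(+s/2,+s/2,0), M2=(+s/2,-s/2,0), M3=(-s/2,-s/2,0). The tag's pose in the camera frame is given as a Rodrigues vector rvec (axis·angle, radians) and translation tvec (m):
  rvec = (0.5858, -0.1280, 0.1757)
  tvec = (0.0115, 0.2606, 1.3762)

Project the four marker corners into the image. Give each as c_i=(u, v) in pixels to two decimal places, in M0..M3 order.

c0=(262.10, 435.87) c1=(344.07, 443.50) c2=(364.00, 381.53) c3=(277.52, 372.27)

Intrinsics K: fx=807.5, fy=818.7, cx=305.3, cy=254.2
Marker side s = 0.147 m; corners in marker frame (Z=0):
  M0 = (-0.0735, +0.0735, 0)
  M1 = (+0.0735, +0.0735, 0)
  M2 = (+0.0735, -0.0735, 0)
  M3 = (-0.0735, -0.0735, 0)
rvec = (0.5858, -0.1280, 0.1757), |rvec| = θ = 0.62483 rad = 35.800°
Rodrigues: sinθ=0.58496, 1−cosθ=0.18894; R = I + sinθ·[k]× + (1−cosθ)·[k]×²:
    [+0.97713 -0.20078 -0.07002]
    [+0.12820 +0.81899 -0.55930]
    [+0.16964 +0.53754 +0.82600]
t = (0.0115, 0.2606, 1.3762) m
M0: Pc = R·M0+t = (-0.07508, +0.31137, +1.40324); u = 807.5·(-0.07508)/1.40324 + 305.3 = 262.0971, v = 818.7·(+0.31137)/1.40324 + 254.2 = 435.8660
M1: Pc = R·M1+t = (+0.06856, +0.33022, +1.42818); u = 807.5·(+0.06856)/1.42818 + 305.3 = 344.0654, v = 818.7·(+0.33022)/1.42818 + 254.2 = 443.4971
M2: Pc = R·M2+t = (+0.09808, +0.20983, +1.34916); u = 807.5·(+0.09808)/1.34916 + 305.3 = 364.0006, v = 818.7·(+0.20983)/1.34916 + 254.2 = 381.5277
M3: Pc = R·M3+t = (-0.04556, +0.19098, +1.32422); u = 807.5·(-0.04556)/1.32422 + 305.3 = 277.5166, v = 818.7·(+0.19098)/1.32422 + 254.2 = 372.2742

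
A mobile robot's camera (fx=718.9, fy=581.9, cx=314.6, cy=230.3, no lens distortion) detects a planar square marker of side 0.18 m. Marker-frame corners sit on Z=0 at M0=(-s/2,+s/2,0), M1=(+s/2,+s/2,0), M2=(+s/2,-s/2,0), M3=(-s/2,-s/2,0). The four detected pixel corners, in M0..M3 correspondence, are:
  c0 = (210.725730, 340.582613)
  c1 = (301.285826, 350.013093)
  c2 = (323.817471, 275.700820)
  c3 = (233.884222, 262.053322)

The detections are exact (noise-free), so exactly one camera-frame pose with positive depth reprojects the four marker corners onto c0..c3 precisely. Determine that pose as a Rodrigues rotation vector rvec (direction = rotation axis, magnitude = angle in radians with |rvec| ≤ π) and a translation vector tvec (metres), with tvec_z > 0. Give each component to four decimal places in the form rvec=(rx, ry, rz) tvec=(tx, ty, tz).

rvec=(0.0977, -0.4016, 0.2255) tvec=(-0.0846, 0.1751, 1.3220)

Intrinsics K: fx=718.9, fy=581.9, cx=314.6, cy=230.3
Marker side s = 0.18 m; corners in marker frame (Z=0):
  M0 = (-0.0900, +0.0900, 0)
  M1 = (+0.0900, +0.0900, 0)
  M2 = (+0.0900, -0.0900, 0)
  M3 = (-0.0900, -0.0900, 0)
Detected image corners:
  c0 = (210.725730, 340.582613) px
  c1 = (301.285826, 350.013093) px
  c2 = (323.817471, 275.700820) px
  c3 = (233.884222, 262.053322) px
Planar DLT: solve 8×8 A·h = b for H (H[2,2]=1):
  H  [+581.84282 -116.82023 +268.61162]
  H  [+156.46545 +435.78270 +307.37293]
  H  [+0.30089 +0.03758 +1.00000]
B = K⁻¹H; ‖b₁‖=0.756455, ‖b₂‖=0.756455; λ = 2/(‖b₁‖+‖b₂‖) = 1.321957, sign → tz>0 ⇒ λ=+1.321957
r₁ = λ·B[:,0] = (+0.89586,+0.19803,+0.39776); r₂ = λ·B[:,1] = (-0.23656,+0.97035,+0.04968)
r₃ = r₁×r₂ = (-0.37613,-0.13860,+0.91614); SVD([r₁ r₂ r₃]) → R = UVᵀ:
  R  [+0.89586 -0.23656 -0.37613]
  R  [+0.19803 +0.97035 -0.13860]
  R  [+0.39776 +0.04968 +0.91614]
t = (-0.08457, +0.17509, +1.32196) m
tr R = 2.782350; θ = arccos((tr R − 1)/2) = 0.470867 rad = 26.979°
axis k = ((R−Rᵀ)₃₂, (R−Rᵀ)₁₃, (R−Rᵀ)₂₁) / (2 sinθ) = (+0.207507, -0.852946, +0.478981)
rvec = θ·k = (+0.097708, -0.401625, +0.225537)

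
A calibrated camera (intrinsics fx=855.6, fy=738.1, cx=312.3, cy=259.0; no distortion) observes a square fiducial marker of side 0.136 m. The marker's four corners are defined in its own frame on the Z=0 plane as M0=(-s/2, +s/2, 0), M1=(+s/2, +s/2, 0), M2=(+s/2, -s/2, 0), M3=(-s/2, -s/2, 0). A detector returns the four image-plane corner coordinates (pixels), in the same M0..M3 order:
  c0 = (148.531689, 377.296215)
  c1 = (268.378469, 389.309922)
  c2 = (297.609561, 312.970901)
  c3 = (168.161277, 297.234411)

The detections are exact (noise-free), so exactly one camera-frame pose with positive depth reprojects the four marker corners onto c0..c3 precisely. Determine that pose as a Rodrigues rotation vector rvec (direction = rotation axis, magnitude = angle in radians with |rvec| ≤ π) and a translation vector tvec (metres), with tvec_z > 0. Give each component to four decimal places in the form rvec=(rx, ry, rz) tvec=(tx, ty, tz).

Intrinsics K: fx=855.6, fy=738.1, cx=312.3, cy=259.0
Marker side s = 0.136 m; corners in marker frame (Z=0):
  M0 = (-0.0680, +0.0680, 0)
  M1 = (+0.0680, +0.0680, 0)
  M2 = (+0.0680, -0.0680, 0)
  M3 = (-0.0680, -0.0680, 0)
Detected image corners:
  c0 = (148.531689, 377.296215) px
  c1 = (268.378469, 389.309922) px
  c2 = (297.609561, 312.970901) px
  c3 = (168.161277, 297.234411) px
Planar DLT: solve 8×8 A·h = b for H (H[2,2]=1):
  H  [+968.26989 -44.79772 +221.18257]
  H  [+184.45975 +786.00134 +345.94823]
  H  [+0.24116 +0.61366 +1.00000]
B = K⁻¹H; ‖b₁‖=1.083838, ‖b₂‖=1.083838; λ = 2/(‖b₁‖+‖b₂‖) = 0.922647, sign → tz>0 ⇒ λ=+0.922647
r₁ = λ·B[:,0] = (+0.96293,+0.15250,+0.22251); r₂ = λ·B[:,1] = (-0.25497,+0.78385,+0.56619)
r₃ = r₁×r₂ = (-0.08807,-0.60193,+0.79368); SVD([r₁ r₂ r₃]) → R = UVᵀ:
  R  [+0.96293 -0.25497 -0.08807]
  R  [+0.15250 +0.78385 -0.60193]
  R  [+0.22251 +0.56619 +0.79368]
t = (-0.09826, +0.10869, +0.92265) m
tr R = 2.540454; θ = arccos((tr R − 1)/2) = 0.691599 rad = 39.626°
axis k = ((R−Rᵀ)₃₂, (R−Rᵀ)₁₃, (R−Rᵀ)₂₁) / (2 sinθ) = (+0.915787, -0.243482, +0.319452)
rvec = θ·k = (+0.633358, -0.168392, +0.220933)

rvec=(0.6334, -0.1684, 0.2209) tvec=(-0.0983, 0.1087, 0.9226)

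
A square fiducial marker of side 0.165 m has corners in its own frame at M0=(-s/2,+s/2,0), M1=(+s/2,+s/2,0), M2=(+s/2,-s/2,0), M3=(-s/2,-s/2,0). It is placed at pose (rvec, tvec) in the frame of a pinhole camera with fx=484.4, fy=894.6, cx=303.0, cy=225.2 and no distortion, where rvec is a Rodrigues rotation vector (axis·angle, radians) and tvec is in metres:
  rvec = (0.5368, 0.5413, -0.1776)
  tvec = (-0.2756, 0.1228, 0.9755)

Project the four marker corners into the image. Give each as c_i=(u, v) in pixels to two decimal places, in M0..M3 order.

c0=(155.79, 390.11) c1=(212.28, 401.74) c2=(178.35, 276.17) c3=(120.75, 274.91)

Intrinsics K: fx=484.4, fy=894.6, cx=303.0, cy=225.2
Marker side s = 0.165 m; corners in marker frame (Z=0):
  M0 = (-0.0825, +0.0825, 0)
  M1 = (+0.0825, +0.0825, 0)
  M2 = (+0.0825, -0.0825, 0)
  M3 = (-0.0825, -0.0825, 0)
rvec = (0.5368, 0.5413, -0.1776), |rvec| = θ = 0.78275 rad = 44.848°
Rodrigues: sinθ=0.70523, 1−cosθ=0.29103; R = I + sinθ·[k]× + (1−cosθ)·[k]×²:
    [+0.84584 +0.29803 +0.44241]
    [-0.02199 +0.84815 -0.52930]
    [-0.53298 +0.43798 +0.72396]
t = (-0.2756, 0.1228, 0.9755) m
M0: Pc = R·M0+t = (-0.32079, +0.19459, +1.05560); u = 484.4·(-0.32079)/1.05560 + 303.0 = 155.7923, v = 894.6·(+0.19459)/1.05560 + 225.2 = 390.1079
M1: Pc = R·M1+t = (-0.18123, +0.19096, +0.96766); u = 484.4·(-0.18123)/0.96766 + 303.0 = 212.2782, v = 894.6·(+0.19096)/0.96766 + 225.2 = 401.7396
M2: Pc = R·M2+t = (-0.23041, +0.05101, +0.89540); u = 484.4·(-0.23041)/0.89540 + 303.0 = 178.3532, v = 894.6·(+0.05101)/0.89540 + 225.2 = 276.1678
M3: Pc = R·M3+t = (-0.36997, +0.05464, +0.98334); u = 484.4·(-0.36997)/0.98334 + 303.0 = 120.7500, v = 894.6·(+0.05464)/0.98334 + 225.2 = 274.9113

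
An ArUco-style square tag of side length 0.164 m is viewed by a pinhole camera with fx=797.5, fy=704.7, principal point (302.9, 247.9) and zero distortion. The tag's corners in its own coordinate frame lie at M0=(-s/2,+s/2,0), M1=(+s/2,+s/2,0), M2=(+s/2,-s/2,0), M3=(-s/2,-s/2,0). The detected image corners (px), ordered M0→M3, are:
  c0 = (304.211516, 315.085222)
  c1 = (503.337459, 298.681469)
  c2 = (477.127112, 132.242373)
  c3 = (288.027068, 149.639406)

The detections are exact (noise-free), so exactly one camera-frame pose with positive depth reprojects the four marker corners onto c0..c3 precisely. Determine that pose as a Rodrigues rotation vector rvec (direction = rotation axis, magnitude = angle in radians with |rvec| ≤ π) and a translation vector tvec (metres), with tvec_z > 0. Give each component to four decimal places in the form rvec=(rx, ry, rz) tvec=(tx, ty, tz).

rvec=(-0.2065, 0.0557, -0.0922) tvec=(0.0756, -0.0249, 0.6738)

Intrinsics K: fx=797.5, fy=704.7, cx=302.9, cy=247.9
Marker side s = 0.164 m; corners in marker frame (Z=0):
  M0 = (-0.0820, +0.0820, 0)
  M1 = (+0.0820, +0.0820, 0)
  M2 = (+0.0820, -0.0820, 0)
  M3 = (-0.0820, -0.0820, 0)
Detected image corners:
  c0 = (304.211516, 315.085222) px
  c1 = (503.337459, 298.681469) px
  c2 = (477.127112, 132.242373) px
  c3 = (288.027068, 149.639406) px
Planar DLT: solve 8×8 A·h = b for H (H[2,2]=1):
  H  [+1156.18033 +8.16831 +392.36877]
  H  [-118.31296 +942.96727 +221.86677]
  H  [-0.06782 -0.30753 +1.00000]
B = K⁻¹H; ‖b₁‖=1.484078, ‖b₂‖=1.484078; λ = 2/(‖b₁‖+‖b₂‖) = 0.673819, sign → tz>0 ⇒ λ=+0.673819
r₁ = λ·B[:,0] = (+0.99423,-0.09705,-0.04570); r₂ = λ·B[:,1] = (+0.08561,+0.97454,-0.20722)
r₃ = r₁×r₂ = (+0.06465,+0.20211,+0.97723); SVD([r₁ r₂ r₃]) → R = UVᵀ:
  R  [+0.99423 +0.08561 +0.06465]
  R  [-0.09705 +0.97454 +0.20211]
  R  [-0.04570 -0.20722 +0.97723]
t = (+0.07559, -0.02489, +0.67382) m
tr R = 2.945997; θ = arccos((tr R − 1)/2) = 0.232911 rad = 13.345°
axis k = ((R−Rᵀ)₃₂, (R−Rᵀ)₁₃, (R−Rᵀ)₂₁) / (2 sinθ) = (-0.886731, +0.239034, -0.395691)
rvec = θ·k = (-0.206529, +0.055673, -0.092161)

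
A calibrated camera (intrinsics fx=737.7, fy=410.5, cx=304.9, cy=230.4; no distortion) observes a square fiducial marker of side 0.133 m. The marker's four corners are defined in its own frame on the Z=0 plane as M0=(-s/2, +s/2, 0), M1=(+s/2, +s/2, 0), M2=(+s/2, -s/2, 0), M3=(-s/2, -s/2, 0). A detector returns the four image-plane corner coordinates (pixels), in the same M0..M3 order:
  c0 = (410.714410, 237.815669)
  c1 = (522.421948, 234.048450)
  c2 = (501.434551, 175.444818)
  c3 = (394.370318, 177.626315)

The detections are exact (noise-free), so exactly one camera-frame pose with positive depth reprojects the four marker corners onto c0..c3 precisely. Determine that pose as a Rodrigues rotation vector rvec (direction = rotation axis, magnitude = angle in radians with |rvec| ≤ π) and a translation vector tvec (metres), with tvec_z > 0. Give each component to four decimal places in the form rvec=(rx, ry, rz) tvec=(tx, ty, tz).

rvec=(-0.3122, -0.1475, -0.0800) tvec=(0.1773, -0.0519, 0.8558)

Intrinsics K: fx=737.7, fy=410.5, cx=304.9, cy=230.4
Marker side s = 0.133 m; corners in marker frame (Z=0):
  M0 = (-0.0665, +0.0665, 0)
  M1 = (+0.0665, +0.0665, 0)
  M2 = (+0.0665, -0.0665, 0)
  M3 = (-0.0665, -0.0665, 0)
Detected image corners:
  c0 = (410.714410, 237.815669) px
  c1 = (522.421948, 234.048450) px
  c2 = (501.434551, 175.444818) px
  c3 = (394.370318, 177.626315) px
Planar DLT: solve 8×8 A·h = b for H (H[2,2]=1):
  H  [+905.80131 -19.66913 +457.68407]
  H  [+15.55389 +374.24850 +205.52363]
  H  [+0.18318 -0.35042 +1.00000]
B = K⁻¹H; ‖b₁‖=1.168437, ‖b₂‖=1.168437; λ = 2/(‖b₁‖+‖b₂‖) = 0.855844, sign → tz>0 ⇒ λ=+0.855844
r₁ = λ·B[:,0] = (+0.98607,-0.05557,+0.15678); r₂ = λ·B[:,1] = (+0.10114,+0.94859,-0.29991)
r₃ = r₁×r₂ = (-0.13205,+0.31159,+0.94100); SVD([r₁ r₂ r₃]) → R = UVᵀ:
  R  [+0.98607 +0.10114 -0.13205]
  R  [-0.05557 +0.94859 +0.31159]
  R  [+0.15678 -0.29991 +0.94100]
t = (+0.17725, -0.05186, +0.85584) m
tr R = 2.875660; θ = arccos((tr R − 1)/2) = 0.354472 rad = 20.310°
axis k = ((R−Rᵀ)₃₂, (R−Rᵀ)₁₃, (R−Rᵀ)₂₁) / (2 sinθ) = (-0.880872, -0.416065, -0.225732)
rvec = θ·k = (-0.312244, -0.147484, -0.080016)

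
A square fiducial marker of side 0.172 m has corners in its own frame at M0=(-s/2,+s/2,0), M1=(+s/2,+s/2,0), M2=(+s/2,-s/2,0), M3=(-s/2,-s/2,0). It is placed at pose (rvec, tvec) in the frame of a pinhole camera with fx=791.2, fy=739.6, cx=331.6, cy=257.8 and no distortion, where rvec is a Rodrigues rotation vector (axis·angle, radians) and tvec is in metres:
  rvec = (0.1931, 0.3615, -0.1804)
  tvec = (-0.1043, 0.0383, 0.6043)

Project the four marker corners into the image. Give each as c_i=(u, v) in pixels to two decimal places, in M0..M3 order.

c0=(129.95, 409.79) c1=(321.81, 395.73) c2=(270.57, 182.72) c3=(75.70, 218.95)

Intrinsics K: fx=791.2, fy=739.6, cx=331.6, cy=257.8
Marker side s = 0.172 m; corners in marker frame (Z=0):
  M0 = (-0.0860, +0.0860, 0)
  M1 = (+0.0860, +0.0860, 0)
  M2 = (+0.0860, -0.0860, 0)
  M3 = (-0.0860, -0.0860, 0)
rvec = (0.1931, 0.3615, -0.1804), |rvec| = θ = 0.44779 rad = 25.656°
Rodrigues: sinθ=0.43297, 1−cosθ=0.09859; R = I + sinθ·[k]× + (1−cosθ)·[k]×²:
    [+0.91974 +0.20875 +0.33241]
    [-0.14011 +0.96566 -0.21878]
    [-0.36667 +0.15465 +0.91741]
t = (-0.1043, 0.0383, 0.6043) m
M0: Pc = R·M0+t = (-0.16544, +0.13340, +0.64913); u = 791.2·(-0.16544)/0.64913 + 331.6 = 129.9464, v = 739.6·(+0.13340)/0.64913 + 257.8 = 409.7873
M1: Pc = R·M1+t = (-0.00725, +0.10930, +0.58607); u = 791.2·(-0.00725)/0.58607 + 331.6 = 321.8133, v = 739.6·(+0.10930)/0.58607 + 257.8 = 395.7310
M2: Pc = R·M2+t = (-0.04316, -0.05680, +0.55947); u = 791.2·(-0.04316)/0.55947 + 331.6 = 270.5698, v = 739.6·(-0.05680)/0.55947 + 257.8 = 182.7168
M3: Pc = R·M3+t = (-0.20135, -0.03270, +0.62253); u = 791.2·(-0.20135)/0.62253 + 331.6 = 75.6964, v = 739.6·(-0.03270)/0.62253 + 257.8 = 218.9535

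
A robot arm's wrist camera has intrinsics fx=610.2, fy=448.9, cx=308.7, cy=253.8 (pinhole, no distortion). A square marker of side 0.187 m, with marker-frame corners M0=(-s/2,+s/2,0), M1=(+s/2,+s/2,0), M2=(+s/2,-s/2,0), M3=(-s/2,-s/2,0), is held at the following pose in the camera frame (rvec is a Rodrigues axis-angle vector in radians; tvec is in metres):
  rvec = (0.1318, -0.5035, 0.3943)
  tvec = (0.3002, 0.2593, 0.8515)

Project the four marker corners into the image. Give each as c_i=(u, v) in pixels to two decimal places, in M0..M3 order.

c0=(450.59, 428.11) c1=(537.79, 441.46) c2=(589.93, 356.56) c3=(508.17, 333.36)

Intrinsics K: fx=610.2, fy=448.9, cx=308.7, cy=253.8
Marker side s = 0.187 m; corners in marker frame (Z=0):
  M0 = (-0.0935, +0.0935, 0)
  M1 = (+0.0935, +0.0935, 0)
  M2 = (+0.0935, -0.0935, 0)
  M3 = (-0.0935, -0.0935, 0)
rvec = (0.1318, -0.5035, 0.3943), |rvec| = θ = 0.65296 rad = 37.412°
Rodrigues: sinθ=0.60754, 1−cosθ=0.20571; R = I + sinθ·[k]× + (1−cosθ)·[k]×²:
    [+0.80267 -0.39889 -0.44340]
    [+0.33485 +0.91661 -0.21842]
    [+0.49355 +0.02684 +0.86930]
t = (0.3002, 0.2593, 0.8515) m
M0: Pc = R·M0+t = (+0.18785, +0.31369, +0.80786); u = 610.2·(+0.18785)/0.80786 + 308.7 = 450.5910, v = 448.9·(+0.31369)/0.80786 + 253.8 = 428.1082
M1: Pc = R·M1+t = (+0.33795, +0.37631, +0.90016); u = 610.2·(+0.33795)/0.90016 + 308.7 = 537.7925, v = 448.9·(+0.37631)/0.90016 + 253.8 = 441.4631
M2: Pc = R·M2+t = (+0.41255, +0.20491, +0.89514); u = 610.2·(+0.41255)/0.89514 + 308.7 = 589.9257, v = 448.9·(+0.20491)/0.89514 + 253.8 = 356.5579
M3: Pc = R·M3+t = (+0.26245, +0.14229, +0.80284); u = 610.2·(+0.26245)/0.80284 + 308.7 = 508.1722, v = 448.9·(+0.14229)/0.80284 + 253.8 = 333.3589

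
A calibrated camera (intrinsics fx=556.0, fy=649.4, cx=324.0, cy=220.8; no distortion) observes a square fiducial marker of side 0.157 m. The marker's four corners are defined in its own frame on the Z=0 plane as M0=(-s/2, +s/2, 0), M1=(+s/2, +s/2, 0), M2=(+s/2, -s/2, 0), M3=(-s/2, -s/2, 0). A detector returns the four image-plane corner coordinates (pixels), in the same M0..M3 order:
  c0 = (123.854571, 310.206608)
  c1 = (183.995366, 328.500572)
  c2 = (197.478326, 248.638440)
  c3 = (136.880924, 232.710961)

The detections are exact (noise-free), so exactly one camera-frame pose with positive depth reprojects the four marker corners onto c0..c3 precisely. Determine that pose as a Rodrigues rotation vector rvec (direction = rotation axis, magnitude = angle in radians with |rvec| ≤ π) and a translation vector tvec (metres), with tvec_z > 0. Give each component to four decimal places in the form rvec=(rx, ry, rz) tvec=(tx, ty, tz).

Intrinsics K: fx=556.0, fy=649.4, cx=324.0, cy=220.8
Marker side s = 0.157 m; corners in marker frame (Z=0):
  M0 = (-0.0785, +0.0785, 0)
  M1 = (+0.0785, +0.0785, 0)
  M2 = (+0.0785, -0.0785, 0)
  M3 = (-0.0785, -0.0785, 0)
Detected image corners:
  c0 = (123.854571, 310.206608) px
  c1 = (183.995366, 328.500572) px
  c2 = (197.478326, 248.638440) px
  c3 = (136.880924, 232.710961) px
Planar DLT: solve 8×8 A·h = b for H (H[2,2]=1):
  H  [+353.55387 -83.46586 +160.09231]
  H  [+54.98908 +502.65899 +279.90265]
  H  [-0.19285 +0.00583 +1.00000]
B = K⁻¹H; ‖b₁‖=0.787189, ‖b₂‖=0.787189; λ = 2/(‖b₁‖+‖b₂‖) = 1.270343, sign → tz>0 ⇒ λ=+1.270343
r₁ = λ·B[:,0] = (+0.95056,+0.19086,-0.24498); r₂ = λ·B[:,1] = (-0.19502,+0.98077,+0.00741)
r₃ = r₁×r₂ = (+0.24169,+0.04073,+0.96950); SVD([r₁ r₂ r₃]) → R = UVᵀ:
  R  [+0.95056 -0.19502 +0.24169]
  R  [+0.19086 +0.98077 +0.04073]
  R  [-0.24498 +0.00741 +0.96950]
t = (-0.37449, +0.11562, +1.27034) m
tr R = 2.900826; θ = arccos((tr R − 1)/2) = 0.316236 rad = 18.119°
axis k = ((R−Rᵀ)₃₂, (R−Rᵀ)₁₃, (R−Rᵀ)₂₁) / (2 sinθ) = (-0.053571, +0.782445, +0.620411)
rvec = θ·k = (-0.016941, +0.247437, +0.196196)

rvec=(-0.0169, 0.2474, 0.1962) tvec=(-0.3745, 0.1156, 1.2703)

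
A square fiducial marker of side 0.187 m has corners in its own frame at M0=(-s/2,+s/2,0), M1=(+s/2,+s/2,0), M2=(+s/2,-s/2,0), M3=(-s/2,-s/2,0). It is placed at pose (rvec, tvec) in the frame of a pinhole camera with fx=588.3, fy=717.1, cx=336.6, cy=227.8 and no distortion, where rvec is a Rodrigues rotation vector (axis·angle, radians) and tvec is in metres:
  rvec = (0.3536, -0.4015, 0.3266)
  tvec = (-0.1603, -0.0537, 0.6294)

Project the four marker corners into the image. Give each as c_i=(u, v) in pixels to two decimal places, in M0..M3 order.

c0=(71.52, 236.17) c1=(240.14, 280.93) c2=(296.53, 100.38) c3=(121.03, 25.82)

Intrinsics K: fx=588.3, fy=717.1, cx=336.6, cy=227.8
Marker side s = 0.187 m; corners in marker frame (Z=0):
  M0 = (-0.0935, +0.0935, 0)
  M1 = (+0.0935, +0.0935, 0)
  M2 = (+0.0935, -0.0935, 0)
  M3 = (-0.0935, -0.0935, 0)
rvec = (0.3536, -0.4015, 0.3266), |rvec| = θ = 0.62682 rad = 35.914°
Rodrigues: sinθ=0.58657, 1−cosθ=0.19010; R = I + sinθ·[k]× + (1−cosθ)·[k]×²:
    [+0.87039 -0.37432 -0.31984]
    [+0.23694 +0.88789 -0.39434]
    [+0.43160 +0.26745 +0.86151]
t = (-0.1603, -0.0537, 0.6294) m
M0: Pc = R·M0+t = (-0.27668, +0.00716, +0.61405); u = 588.3·(-0.27668)/0.61405 + 336.6 = 71.5227, v = 717.1·(+0.00716)/0.61405 + 227.8 = 236.1666
M1: Pc = R·M1+t = (-0.11392, +0.05147, +0.69476); u = 588.3·(-0.11392)/0.69476 + 336.6 = 240.1388, v = 717.1·(+0.05147)/0.69476 + 227.8 = 280.9268
M2: Pc = R·M2+t = (-0.04392, -0.11456, +0.64475); u = 588.3·(-0.04392)/0.64475 + 336.6 = 296.5259, v = 717.1·(-0.11456)/0.64475 + 227.8 = 100.3795
M3: Pc = R·M3+t = (-0.20668, -0.15887, +0.56404); u = 588.3·(-0.20668)/0.56404 + 336.6 = 121.0272, v = 717.1·(-0.15887)/0.56404 + 227.8 = 25.8159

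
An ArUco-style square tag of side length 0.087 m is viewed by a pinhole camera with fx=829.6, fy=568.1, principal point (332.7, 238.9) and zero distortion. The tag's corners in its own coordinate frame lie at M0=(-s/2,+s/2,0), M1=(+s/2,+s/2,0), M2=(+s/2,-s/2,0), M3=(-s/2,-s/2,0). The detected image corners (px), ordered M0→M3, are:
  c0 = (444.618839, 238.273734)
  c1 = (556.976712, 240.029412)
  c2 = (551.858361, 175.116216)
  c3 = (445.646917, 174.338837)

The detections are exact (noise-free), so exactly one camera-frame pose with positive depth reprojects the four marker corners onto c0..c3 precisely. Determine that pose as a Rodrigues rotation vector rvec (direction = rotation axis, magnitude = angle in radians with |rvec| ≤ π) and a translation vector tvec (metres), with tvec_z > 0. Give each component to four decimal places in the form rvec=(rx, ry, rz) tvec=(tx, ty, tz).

Intrinsics K: fx=829.6, fy=568.1, cx=332.7, cy=238.9
Marker side s = 0.087 m; corners in marker frame (Z=0):
  M0 = (-0.0435, +0.0435, 0)
  M1 = (+0.0435, +0.0435, 0)
  M2 = (+0.0435, -0.0435, 0)
  M3 = (-0.0435, -0.0435, 0)
Detected image corners:
  c0 = (444.618839, 238.273734) px
  c1 = (556.976712, 240.029412) px
  c2 = (551.858361, 175.116216) px
  c3 = (445.646917, 174.338837) px
Planar DLT: solve 8×8 A·h = b for H (H[2,2]=1):
  H  [+1174.24602 -298.31403 +499.36177]
  H  [-19.10191 +607.31465 +206.03349]
  H  [-0.16189 -0.64343 +1.00000]
B = K⁻¹H; ‖b₁‖=1.489587, ‖b₂‖=1.489587; λ = 2/(‖b₁‖+‖b₂‖) = 0.671327, sign → tz>0 ⇒ λ=+0.671327
r₁ = λ·B[:,0] = (+0.99381,+0.02313,-0.10868); r₂ = λ·B[:,1] = (-0.06817,+0.89932,-0.43196)
r₃ = r₁×r₂ = (+0.08775,+0.43669,+0.89532); SVD([r₁ r₂ r₃]) → R = UVᵀ:
  R  [+0.99381 -0.06817 +0.08775]
  R  [+0.02313 +0.89932 +0.43669]
  R  [-0.10868 -0.43196 +0.89532]
t = (+0.13487, -0.03884, +0.67133) m
tr R = 2.788445; θ = arccos((tr R − 1)/2) = 0.464105 rad = 26.591°
axis k = ((R−Rᵀ)₃₂, (R−Rᵀ)₁₃, (R−Rᵀ)₂₁) / (2 sinθ) = (-0.970286, +0.219419, +0.101986)
rvec = θ·k = (-0.450315, +0.101833, +0.047332)

rvec=(-0.4503, 0.1018, 0.0473) tvec=(0.1349, -0.0388, 0.6713)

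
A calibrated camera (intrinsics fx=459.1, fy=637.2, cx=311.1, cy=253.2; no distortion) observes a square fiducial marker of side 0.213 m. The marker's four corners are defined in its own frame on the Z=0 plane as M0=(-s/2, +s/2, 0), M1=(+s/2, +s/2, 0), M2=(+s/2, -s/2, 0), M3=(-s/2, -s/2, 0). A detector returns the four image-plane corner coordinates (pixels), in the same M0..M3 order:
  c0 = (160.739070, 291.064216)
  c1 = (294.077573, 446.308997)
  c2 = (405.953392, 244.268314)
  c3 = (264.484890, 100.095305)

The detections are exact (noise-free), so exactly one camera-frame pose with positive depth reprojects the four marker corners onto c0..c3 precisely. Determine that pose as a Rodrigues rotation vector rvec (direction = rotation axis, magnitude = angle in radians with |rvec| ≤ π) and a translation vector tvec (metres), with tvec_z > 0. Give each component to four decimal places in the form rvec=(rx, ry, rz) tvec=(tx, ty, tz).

Intrinsics K: fx=459.1, fy=637.2, cx=311.1, cy=253.2
Marker side s = 0.213 m; corners in marker frame (Z=0):
  M0 = (-0.1065, +0.1065, 0)
  M1 = (+0.1065, +0.1065, 0)
  M2 = (+0.1065, -0.1065, 0)
  M3 = (-0.1065, -0.1065, 0)
Detected image corners:
  c0 = (160.739070, 291.064216) px
  c1 = (294.077573, 446.308997) px
  c2 = (405.953392, 244.268314) px
  c3 = (264.484890, 100.095305) px
Planar DLT: solve 8×8 A·h = b for H (H[2,2]=1):
  H  [+561.16231 -493.18243 +278.88089]
  H  [+622.38736 +933.62055 +268.51842]
  H  [-0.29801 +0.04396 +1.00000]
B = K⁻¹H; ‖b₁‖=1.821184, ‖b₂‖=1.821184; λ = 2/(‖b₁‖+‖b₂‖) = 0.549093, sign → tz>0 ⇒ λ=+0.549093
r₁ = λ·B[:,0] = (+0.78205,+0.60135,-0.16364); r₂ = λ·B[:,1] = (-0.60621,+0.79494,+0.02414)
r₃ = r₁×r₂ = (+0.14460,+0.08032,+0.98623); SVD([r₁ r₂ r₃]) → R = UVᵀ:
  R  [+0.78205 -0.60621 +0.14460]
  R  [+0.60135 +0.79494 +0.08032]
  R  [-0.16364 +0.02414 +0.98623]
t = (-0.03853, +0.01320, +0.54909) m
tr R = 2.563209; θ = arccos((tr R − 1)/2) = 0.673562 rad = 38.592°
axis k = ((R−Rᵀ)₃₂, (R−Rᵀ)₁₃, (R−Rᵀ)₂₁) / (2 sinθ) = (-0.045037, +0.247071, +0.967950)
rvec = θ·k = (-0.030335, +0.166418, +0.651975)

rvec=(-0.0303, 0.1664, 0.6520) tvec=(-0.0385, 0.0132, 0.5491)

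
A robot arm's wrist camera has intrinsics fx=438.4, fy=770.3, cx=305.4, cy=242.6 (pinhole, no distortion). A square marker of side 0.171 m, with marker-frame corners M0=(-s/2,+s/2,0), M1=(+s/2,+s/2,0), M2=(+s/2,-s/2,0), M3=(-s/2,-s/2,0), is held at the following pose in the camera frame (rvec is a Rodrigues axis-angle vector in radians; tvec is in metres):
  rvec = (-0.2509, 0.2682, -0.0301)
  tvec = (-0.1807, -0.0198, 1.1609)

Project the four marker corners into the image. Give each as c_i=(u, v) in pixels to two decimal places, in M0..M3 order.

c0=(205.98, 287.93) c1=(266.72, 282.33) c2=(268.39, 170.92) c3=(209.74, 180.40)

Intrinsics K: fx=438.4, fy=770.3, cx=305.4, cy=242.6
Marker side s = 0.171 m; corners in marker frame (Z=0):
  M0 = (-0.0855, +0.0855, 0)
  M1 = (+0.0855, +0.0855, 0)
  M2 = (+0.0855, -0.0855, 0)
  M3 = (-0.0855, -0.0855, 0)
rvec = (-0.2509, 0.2682, -0.0301), |rvec| = θ = 0.36849 rad = 21.113°
Rodrigues: sinθ=0.36021, 1−cosθ=0.06713; R = I + sinθ·[k]× + (1−cosθ)·[k]×²:
    [+0.96399 -0.00384 +0.26590]
    [-0.06269 +0.96843 +0.24127]
    [-0.25844 -0.24925 +0.93332]
t = (-0.1807, -0.0198, 1.1609) m
M0: Pc = R·M0+t = (-0.26345, +0.06836, +1.16169); u = 438.4·(-0.26345)/1.16169 + 305.4 = 205.9786, v = 770.3·(+0.06836)/1.16169 + 242.6 = 287.9293
M1: Pc = R·M1+t = (-0.09861, +0.05764, +1.11749); u = 438.4·(-0.09861)/1.11749 + 305.4 = 266.7157, v = 770.3·(+0.05764)/1.11749 + 242.6 = 282.3325
M2: Pc = R·M2+t = (-0.09795, -0.10796, +1.16011); u = 438.4·(-0.09795)/1.16011 + 305.4 = 268.3853, v = 770.3·(-0.10796)/1.16011 + 242.6 = 170.9155
M3: Pc = R·M3+t = (-0.26279, -0.09724, +1.20431); u = 438.4·(-0.26279)/1.20431 + 305.4 = 209.7365, v = 770.3·(-0.09724)/1.20431 + 242.6 = 180.4027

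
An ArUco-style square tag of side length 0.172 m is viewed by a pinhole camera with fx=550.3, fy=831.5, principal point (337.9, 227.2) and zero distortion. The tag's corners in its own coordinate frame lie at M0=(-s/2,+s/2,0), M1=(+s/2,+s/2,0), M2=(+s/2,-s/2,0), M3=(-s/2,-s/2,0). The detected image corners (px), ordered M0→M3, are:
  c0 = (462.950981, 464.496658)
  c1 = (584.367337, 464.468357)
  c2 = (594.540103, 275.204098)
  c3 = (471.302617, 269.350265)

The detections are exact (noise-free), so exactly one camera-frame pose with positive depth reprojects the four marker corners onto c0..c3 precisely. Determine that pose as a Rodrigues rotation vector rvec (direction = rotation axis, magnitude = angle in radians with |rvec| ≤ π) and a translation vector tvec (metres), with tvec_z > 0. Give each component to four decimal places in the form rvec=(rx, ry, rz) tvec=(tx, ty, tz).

rvec=(0.0761, -0.1281, 0.0417) tvec=(0.2545, 0.1251, 0.7322)

Intrinsics K: fx=550.3, fy=831.5, cx=337.9, cy=227.2
Marker side s = 0.172 m; corners in marker frame (Z=0):
  M0 = (-0.0860, +0.0860, 0)
  M1 = (+0.0860, +0.0860, 0)
  M2 = (+0.0860, -0.0860, 0)
  M3 = (-0.0860, -0.0860, 0)
Detected image corners:
  c0 = (462.950981, 464.496658) px
  c1 = (584.367337, 464.468357) px
  c2 = (594.540103, 275.204098) px
  c3 = (471.302617, 269.350265) px
Planar DLT: solve 8×8 A·h = b for H (H[2,2]=1):
  H  [+804.35458 -1.14776 +529.17841]
  H  [+81.77459 +1154.01899 +369.22770]
  H  [+0.17641 +0.09991 +1.00000]
B = K⁻¹H; ‖b₁‖=1.365714, ‖b₂‖=1.365714; λ = 2/(‖b₁‖+‖b₂‖) = 0.732218, sign → tz>0 ⇒ λ=+0.732218
r₁ = λ·B[:,0] = (+0.99094,+0.03672,+0.12917); r₂ = λ·B[:,1] = (-0.04645,+0.99624,+0.07316)
r₃ = r₁×r₂ = (-0.12600,-0.07849,+0.98892); SVD([r₁ r₂ r₃]) → R = UVᵀ:
  R  [+0.99094 -0.04645 -0.12600]
  R  [+0.03672 +0.99624 -0.07849]
  R  [+0.12917 +0.07316 +0.98892]
t = (+0.25451, +0.12507, +0.73222) m
tr R = 2.976100; θ = arccos((tr R − 1)/2) = 0.154750 rad = 8.867°
axis k = ((R−Rᵀ)₃₂, (R−Rᵀ)₁₃, (R−Rᵀ)₂₁) / (2 sinθ) = (+0.491952, -0.827770, +0.269778)
rvec = θ·k = (+0.076129, -0.128097, +0.041748)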